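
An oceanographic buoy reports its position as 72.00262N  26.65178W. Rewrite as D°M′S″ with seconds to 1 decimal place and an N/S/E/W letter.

72°00′9.4″ N, 26°39′6.4″ W

Latitude: 0.002620 × 60 = 0.15720′ → 0′, remainder × 60 = 9.432″
Lon: whole degrees 26; 39.10680′ → 39′ and 6.408″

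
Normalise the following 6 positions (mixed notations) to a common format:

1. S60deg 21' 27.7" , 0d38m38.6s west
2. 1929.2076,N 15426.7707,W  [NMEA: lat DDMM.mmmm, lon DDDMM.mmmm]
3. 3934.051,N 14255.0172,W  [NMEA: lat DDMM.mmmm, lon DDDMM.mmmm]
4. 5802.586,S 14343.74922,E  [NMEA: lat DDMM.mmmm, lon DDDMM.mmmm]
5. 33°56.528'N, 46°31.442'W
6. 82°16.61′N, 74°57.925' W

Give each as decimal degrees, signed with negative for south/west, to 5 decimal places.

1. -60.35769, -0.64406
2. 19.48679, -154.44618
3. 39.56752, -142.91695
4. -58.04310, 143.72915
5. 33.94213, -46.52403
6. 82.27683, -74.96542

Point 1:
  φ: 21′ + 27.7″ = 21.46167′; 60 + 21.46167/60 = 60.357694
  S → negative
  Longitude: 0° + 38/60 + 38.6/3600 = 0 + 0.633333 + 0.010722 = 0.644056
  W → negative
Point 2:
  φ: degrees = first 2 digits = 19, minutes = 29.2076; 19 + 29.2076/60 = 19.486793
  N ⇒ keep positive
  Longitude: degrees = first 3 digits = 154, minutes = 26.7707; 154 + 26.7707/60 = 154.446178
  hemisphere W, so the sign is −
Point 3:
  Lat: split at 2 digits → 39° and 34.051′; 39 + 34.051/60 = 39.567517
  N → positive
  Longitude: split at 3 digits → 142° and 55.0172′; 142 + 55.0172/60 = 142.916953
  hemisphere W, so the sign is −
Point 4:
  Latitude: degrees = first 2 digits = 58, minutes = 2.586; 58 + 2.586/60 = 58.043100
  S ⇒ negate
  Lon: degrees = first 3 digits = 143, minutes = 43.74922; 143 + 43.74922/60 = 143.729154
  E → positive
Point 5:
  φ: 33 + 56.528/60 = 33.942133
  N → positive
  Longitude: 46 + 31.442/60 = 46.524033
  W → negative
Point 6:
  φ: 82 + 16.61/60 = 82.276833
  N → positive
  Longitude: 57.925′ = 0.965417°; total 74.965417
  hemisphere W, so the sign is −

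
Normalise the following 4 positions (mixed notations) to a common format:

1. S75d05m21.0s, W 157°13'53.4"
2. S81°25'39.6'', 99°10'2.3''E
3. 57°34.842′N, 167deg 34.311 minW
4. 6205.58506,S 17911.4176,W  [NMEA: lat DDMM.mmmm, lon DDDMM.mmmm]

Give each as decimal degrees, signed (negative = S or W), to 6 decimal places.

1. -75.089167, -157.231500
2. -81.427667, 99.167306
3. 57.580700, -167.571850
4. -62.093084, -179.190293

Point 1:
  Lat: 75° + 5/60 + 21/3600 = 75 + 0.083333 + 0.005833 = 75.0891667
  S ⇒ negate
  Lon: 157 + 13/60 + 53.4/3600 = 157.2315000
  W → negative
Point 2:
  φ: 25′ + 39.6″ = 25.66000′; 81 + 25.66000/60 = 81.4276667
  S → negative
  λ: 99 + 10/60 + 2.3/3600 = 99.1673056
  E ⇒ keep positive
Point 3:
  φ: 34.842′ = 0.580700°; total 57.5807000
  N ⇒ keep positive
  λ: 167 + 34.311/60 = 167.5718500
  hemisphere W, so the sign is −
Point 4:
  Latitude: split at 2 digits → 62° and 5.58506′; 62 + 5.58506/60 = 62.0930843
  hemisphere S, so the sign is −
  Longitude: degrees = first 3 digits = 179, minutes = 11.4176; 179 + 11.4176/60 = 179.1902933
  hemisphere W, so the sign is −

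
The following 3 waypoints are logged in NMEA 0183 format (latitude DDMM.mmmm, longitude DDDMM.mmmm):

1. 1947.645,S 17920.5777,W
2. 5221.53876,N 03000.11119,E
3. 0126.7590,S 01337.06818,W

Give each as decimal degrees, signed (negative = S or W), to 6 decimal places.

1. -19.794083, -179.342962
2. 52.358979, 30.001853
3. -1.445983, -13.617803

Point 1:
  Latitude: split at 2 digits → 19° and 47.645′; 19 + 47.645/60 = 19.7940833
  S → negative
  Longitude: split at 3 digits → 179° and 20.5777′; 179 + 20.5777/60 = 179.3429617
  W → negative
Point 2:
  Latitude: degrees = first 2 digits = 52, minutes = 21.53876; 52 + 21.53876/60 = 52.3589793
  N ⇒ keep positive
  Lon: split at 3 digits → 030° and 0.11119′; 30 + 0.11119/60 = 30.0018532
  E ⇒ keep positive
Point 3:
  Latitude: degrees = first 2 digits = 1, minutes = 26.759; 1 + 26.759/60 = 1.4459833
  S ⇒ negate
  Lon: degrees = first 3 digits = 13, minutes = 37.06818; 13 + 37.06818/60 = 13.6178030
  hemisphere W, so the sign is −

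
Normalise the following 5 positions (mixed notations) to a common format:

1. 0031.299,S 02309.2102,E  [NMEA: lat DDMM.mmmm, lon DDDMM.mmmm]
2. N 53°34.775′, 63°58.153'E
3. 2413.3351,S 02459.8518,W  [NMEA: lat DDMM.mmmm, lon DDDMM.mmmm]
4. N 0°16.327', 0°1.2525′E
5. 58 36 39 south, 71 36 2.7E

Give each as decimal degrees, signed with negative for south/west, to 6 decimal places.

1. -0.521650, 23.153503
2. 53.579583, 63.969217
3. -24.222252, -24.997530
4. 0.272117, 0.020875
5. -58.610833, 71.600750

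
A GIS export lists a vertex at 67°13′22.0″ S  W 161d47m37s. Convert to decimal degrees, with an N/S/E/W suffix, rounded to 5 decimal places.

Latitude: 67° + 13/60 + 22/3600 = 67 + 0.216667 + 0.006111 = 67.222778
λ: 47′ + 37″ = 47.61667′; 161 + 47.61667/60 = 161.793611

67.22278° S, 161.79361° W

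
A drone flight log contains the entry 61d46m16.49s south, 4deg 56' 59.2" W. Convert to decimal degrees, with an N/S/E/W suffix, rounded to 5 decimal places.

61.77125° S, 4.94978° W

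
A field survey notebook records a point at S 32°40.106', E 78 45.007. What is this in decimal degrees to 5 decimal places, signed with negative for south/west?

-32.66843, 78.75012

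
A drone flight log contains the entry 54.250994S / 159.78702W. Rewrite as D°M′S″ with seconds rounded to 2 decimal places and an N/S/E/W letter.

54°15′3.58″ S, 159°47′13.27″ W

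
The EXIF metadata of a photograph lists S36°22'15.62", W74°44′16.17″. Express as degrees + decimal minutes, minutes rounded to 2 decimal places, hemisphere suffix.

φ: 22 + 15.62/60 = 22.2603′
Lon: 44 + 16.17/60 = 44.2695′

36° 22.26′ S, 74° 44.27′ W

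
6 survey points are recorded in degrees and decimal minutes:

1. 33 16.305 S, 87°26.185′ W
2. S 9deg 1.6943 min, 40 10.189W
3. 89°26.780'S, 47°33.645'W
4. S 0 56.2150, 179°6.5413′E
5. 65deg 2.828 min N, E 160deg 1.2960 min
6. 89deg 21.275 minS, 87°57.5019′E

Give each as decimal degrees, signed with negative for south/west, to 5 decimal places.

1. -33.27175, -87.43642
2. -9.02824, -40.16982
3. -89.44633, -47.56075
4. -0.93692, 179.10902
5. 65.04713, 160.02160
6. -89.35458, 87.95837

Point 1:
  Latitude: 16.305′ = 0.271750°; total 33.271750
  hemisphere S, so the sign is −
  Lon: 26.185′ = 0.436417°; total 87.436417
  hemisphere W, so the sign is −
Point 2:
  Latitude: 1.6943′ = 0.028238°; total 9.028238
  S ⇒ negate
  λ: 10.189′ = 0.169817°; total 40.169817
  W → negative
Point 3:
  φ: 26.78′ = 0.446333°; total 89.446333
  hemisphere S, so the sign is −
  Lon: 47 + 33.645/60 = 47.560750
  W → negative
Point 4:
  Latitude: 56.215′ = 0.936917°; total 0.936917
  S ⇒ negate
  Lon: 6.5413′ = 0.109022°; total 179.109022
  E → positive
Point 5:
  φ: 65 + 2.828/60 = 65.047133
  N ⇒ keep positive
  Lon: 1.296′ = 0.021600°; total 160.021600
  E → positive
Point 6:
  Latitude: 21.275′ = 0.354583°; total 89.354583
  hemisphere S, so the sign is −
  λ: 57.5019′ = 0.958365°; total 87.958365
  E → positive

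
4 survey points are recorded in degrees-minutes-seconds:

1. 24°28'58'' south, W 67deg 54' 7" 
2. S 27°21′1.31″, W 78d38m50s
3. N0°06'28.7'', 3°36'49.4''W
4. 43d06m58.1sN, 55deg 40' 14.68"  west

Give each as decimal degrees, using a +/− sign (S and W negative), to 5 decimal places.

Point 1:
  φ: 24° + 28/60 + 58/3600 = 24 + 0.466667 + 0.016111 = 24.482778
  S → negative
  Lon: 67° + 54/60 + 7/3600 = 67 + 0.900000 + 0.001944 = 67.901944
  W ⇒ negate
Point 2:
  Latitude: 27 + 21/60 + 1.31/3600 = 27.350364
  hemisphere S, so the sign is −
  λ: 38′ + 50″ = 38.83333′; 78 + 38.83333/60 = 78.647222
  W ⇒ negate
Point 3:
  Latitude: 0 + 6/60 + 28.7/3600 = 0.107972
  N → positive
  Lon: 3° + 36/60 + 49.4/3600 = 3 + 0.600000 + 0.013722 = 3.613722
  W → negative
Point 4:
  Latitude: 6′ + 58.1″ = 6.96833′; 43 + 6.96833/60 = 43.116139
  N → positive
  Longitude: 55° + 40/60 + 14.68/3600 = 55 + 0.666667 + 0.004078 = 55.670744
  hemisphere W, so the sign is −

1. -24.48278, -67.90194
2. -27.35036, -78.64722
3. 0.10797, -3.61372
4. 43.11614, -55.67074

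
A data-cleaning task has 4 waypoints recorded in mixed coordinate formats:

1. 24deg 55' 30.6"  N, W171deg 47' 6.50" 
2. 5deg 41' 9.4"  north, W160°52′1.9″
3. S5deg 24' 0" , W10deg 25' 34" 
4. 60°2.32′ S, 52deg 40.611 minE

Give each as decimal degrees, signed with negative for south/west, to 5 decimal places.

1. 24.92517, -171.78514
2. 5.68594, -160.86719
3. -5.40000, -10.42611
4. -60.03867, 52.67685

Point 1:
  φ: 24° + 55/60 + 30.6/3600 = 24 + 0.916667 + 0.008500 = 24.925167
  N ⇒ keep positive
  Lon: 171° + 47/60 + 6.5/3600 = 171 + 0.783333 + 0.001806 = 171.785139
  W ⇒ negate
Point 2:
  Latitude: 41′ + 9.4″ = 41.15667′; 5 + 41.15667/60 = 5.685944
  N ⇒ keep positive
  λ: 160° + 52/60 + 1.9/3600 = 160 + 0.866667 + 0.000528 = 160.867194
  W → negative
Point 3:
  Lat: 5 + 24/60 + 0/3600 = 5.400000
  S ⇒ negate
  Longitude: 10° + 25/60 + 34/3600 = 10 + 0.416667 + 0.009444 = 10.426111
  hemisphere W, so the sign is −
Point 4:
  φ: 60 + 2.32/60 = 60.038667
  S → negative
  Lon: 52 + 40.611/60 = 52.676850
  E ⇒ keep positive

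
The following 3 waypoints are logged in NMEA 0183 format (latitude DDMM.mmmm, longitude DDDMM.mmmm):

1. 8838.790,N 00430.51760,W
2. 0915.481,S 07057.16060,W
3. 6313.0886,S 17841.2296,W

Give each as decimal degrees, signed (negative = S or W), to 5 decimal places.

1. 88.64650, -4.50863
2. -9.25802, -70.95268
3. -63.21814, -178.68716

Point 1:
  Latitude: degrees = first 2 digits = 88, minutes = 38.79; 88 + 38.79/60 = 88.646500
  N ⇒ keep positive
  Lon: split at 3 digits → 004° and 30.5176′; 4 + 30.5176/60 = 4.508627
  hemisphere W, so the sign is −
Point 2:
  φ: degrees = first 2 digits = 9, minutes = 15.481; 9 + 15.481/60 = 9.258017
  hemisphere S, so the sign is −
  Lon: split at 3 digits → 070° and 57.1606′; 70 + 57.1606/60 = 70.952677
  W → negative
Point 3:
  Lat: split at 2 digits → 63° and 13.0886′; 63 + 13.0886/60 = 63.218143
  S → negative
  λ: degrees = first 3 digits = 178, minutes = 41.2296; 178 + 41.2296/60 = 178.687160
  W → negative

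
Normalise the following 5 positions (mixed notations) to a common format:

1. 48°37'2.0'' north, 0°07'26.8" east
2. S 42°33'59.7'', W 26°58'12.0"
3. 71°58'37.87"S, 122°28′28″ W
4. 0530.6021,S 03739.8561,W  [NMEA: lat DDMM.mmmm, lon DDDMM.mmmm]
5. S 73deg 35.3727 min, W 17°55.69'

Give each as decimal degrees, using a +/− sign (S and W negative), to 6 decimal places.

Point 1:
  φ: 48 + 37/60 + 2/3600 = 48.6172222
  N ⇒ keep positive
  Longitude: 0° + 7/60 + 26.8/3600 = 0 + 0.116667 + 0.007444 = 0.1241111
  E ⇒ keep positive
Point 2:
  Latitude: 42° + 33/60 + 59.7/3600 = 42 + 0.550000 + 0.016583 = 42.5665833
  S → negative
  λ: 26 + 58/60 + 12/3600 = 26.9700000
  W ⇒ negate
Point 3:
  Lat: 71 + 58/60 + 37.87/3600 = 71.9771861
  hemisphere S, so the sign is −
  λ: 122° + 28/60 + 28/3600 = 122 + 0.466667 + 0.007778 = 122.4744444
  W ⇒ negate
Point 4:
  φ: degrees = first 2 digits = 5, minutes = 30.6021; 5 + 30.6021/60 = 5.5100350
  S ⇒ negate
  Longitude: split at 3 digits → 037° and 39.8561′; 37 + 39.8561/60 = 37.6642683
  W ⇒ negate
Point 5:
  φ: 73 + 35.3727/60 = 73.5895450
  hemisphere S, so the sign is −
  Longitude: 55.69′ = 0.928167°; total 17.9281667
  W → negative

1. 48.617222, 0.124111
2. -42.566583, -26.970000
3. -71.977186, -122.474444
4. -5.510035, -37.664268
5. -73.589545, -17.928167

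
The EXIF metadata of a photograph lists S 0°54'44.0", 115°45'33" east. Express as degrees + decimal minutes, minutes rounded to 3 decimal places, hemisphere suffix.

0° 54.733′ S, 115° 45.550′ E

Lat: seconds/60 = 0.73333; minutes = 54 + 0.73333 = 54.73333
λ: seconds/60 = 0.55000; minutes = 45 + 0.55000 = 45.55000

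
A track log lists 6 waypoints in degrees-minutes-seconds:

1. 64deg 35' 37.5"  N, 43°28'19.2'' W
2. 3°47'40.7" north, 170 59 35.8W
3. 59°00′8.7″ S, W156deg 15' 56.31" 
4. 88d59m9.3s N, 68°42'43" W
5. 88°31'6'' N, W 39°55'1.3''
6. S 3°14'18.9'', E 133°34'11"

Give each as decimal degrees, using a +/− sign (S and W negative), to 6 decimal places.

1. 64.593750, -43.472000
2. 3.794639, -170.993278
3. -59.002417, -156.265642
4. 88.985917, -68.711944
5. 88.518333, -39.917028
6. -3.238583, 133.569722

Point 1:
  φ: 35′ + 37.5″ = 35.62500′; 64 + 35.62500/60 = 64.5937500
  N → positive
  Lon: 28′ + 19.2″ = 28.32000′; 43 + 28.32000/60 = 43.4720000
  W ⇒ negate
Point 2:
  Latitude: 3 + 47/60 + 40.7/3600 = 3.7946389
  N → positive
  λ: 170 + 59/60 + 35.8/3600 = 170.9932778
  W ⇒ negate
Point 3:
  Latitude: 59° + 0/60 + 8.7/3600 = 59 + 0.000000 + 0.002417 = 59.0024167
  S → negative
  λ: 156° + 15/60 + 56.31/3600 = 156 + 0.250000 + 0.015642 = 156.2656417
  W → negative
Point 4:
  Latitude: 88° + 59/60 + 9.3/3600 = 88 + 0.983333 + 0.002583 = 88.9859167
  N ⇒ keep positive
  Longitude: 68° + 42/60 + 43/3600 = 68 + 0.700000 + 0.011944 = 68.7119444
  W ⇒ negate
Point 5:
  Latitude: 88 + 31/60 + 6/3600 = 88.5183333
  N → positive
  λ: 39° + 55/60 + 1.3/3600 = 39 + 0.916667 + 0.000361 = 39.9170278
  hemisphere W, so the sign is −
Point 6:
  φ: 3° + 14/60 + 18.9/3600 = 3 + 0.233333 + 0.005250 = 3.2385833
  S → negative
  Longitude: 133 + 34/60 + 11/3600 = 133.5697222
  E ⇒ keep positive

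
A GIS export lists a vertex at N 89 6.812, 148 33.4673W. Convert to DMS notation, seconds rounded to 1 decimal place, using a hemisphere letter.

φ: fractional minutes 0.81200 × 60 = 48.720″
Longitude: fractional minutes 0.46730 × 60 = 28.038″

89°06′48.7″ N, 148°33′28.0″ W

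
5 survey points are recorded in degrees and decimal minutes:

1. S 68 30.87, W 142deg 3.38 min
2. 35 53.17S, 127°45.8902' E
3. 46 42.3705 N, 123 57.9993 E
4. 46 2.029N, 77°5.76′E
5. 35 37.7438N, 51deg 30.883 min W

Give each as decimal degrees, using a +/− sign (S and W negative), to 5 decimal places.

Point 1:
  φ: 68 + 30.87/60 = 68.514500
  S ⇒ negate
  Lon: 3.38′ = 0.056333°; total 142.056333
  W ⇒ negate
Point 2:
  Latitude: 53.17′ = 0.886167°; total 35.886167
  S → negative
  Longitude: 127 + 45.8902/60 = 127.764837
  E → positive
Point 3:
  Lat: 42.3705′ = 0.706175°; total 46.706175
  N ⇒ keep positive
  λ: 57.9993′ = 0.966655°; total 123.966655
  E ⇒ keep positive
Point 4:
  φ: 2.029′ = 0.033817°; total 46.033817
  N → positive
  Longitude: 5.76′ = 0.096000°; total 77.096000
  E ⇒ keep positive
Point 5:
  φ: 37.7438′ = 0.629063°; total 35.629063
  N → positive
  λ: 30.883′ = 0.514717°; total 51.514717
  W ⇒ negate

1. -68.51450, -142.05633
2. -35.88617, 127.76484
3. 46.70618, 123.96666
4. 46.03382, 77.09600
5. 35.62906, -51.51472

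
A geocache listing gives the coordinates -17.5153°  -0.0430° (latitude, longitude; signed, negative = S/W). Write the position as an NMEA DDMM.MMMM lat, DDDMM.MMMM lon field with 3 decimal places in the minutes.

Latitude is negative → S; |value| = 17.515300
Lat: fractional part 0.515300 → 30.91800 minutes
Longitude is negative → W; |value| = 0.043000
λ: fractional part 0.043000 → 2.58000 minutes

1730.918,S / 00002.580,W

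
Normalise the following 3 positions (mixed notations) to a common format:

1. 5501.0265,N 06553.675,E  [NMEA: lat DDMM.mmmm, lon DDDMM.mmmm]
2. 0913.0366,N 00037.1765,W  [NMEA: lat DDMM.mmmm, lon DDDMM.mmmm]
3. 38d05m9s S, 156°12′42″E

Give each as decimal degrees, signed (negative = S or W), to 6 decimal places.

1. 55.017108, 65.894583
2. 9.217277, -0.619608
3. -38.085833, 156.211667

Point 1:
  Lat: split at 2 digits → 55° and 1.0265′; 55 + 1.0265/60 = 55.0171083
  N → positive
  Longitude: split at 3 digits → 065° and 53.675′; 65 + 53.675/60 = 65.8945833
  E ⇒ keep positive
Point 2:
  Lat: split at 2 digits → 09° and 13.0366′; 9 + 13.0366/60 = 9.2172767
  N → positive
  Longitude: degrees = first 3 digits = 0, minutes = 37.1765; 0 + 37.1765/60 = 0.6196083
  W → negative
Point 3:
  Lat: 38 + 5/60 + 9/3600 = 38.0858333
  S ⇒ negate
  λ: 156° + 12/60 + 42/3600 = 156 + 0.200000 + 0.011667 = 156.2116667
  E ⇒ keep positive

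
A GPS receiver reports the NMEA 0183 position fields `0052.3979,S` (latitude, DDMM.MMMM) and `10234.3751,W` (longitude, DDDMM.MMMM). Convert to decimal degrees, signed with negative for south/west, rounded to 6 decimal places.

φ: degrees = first 2 digits = 0, minutes = 52.3979; 0 + 52.3979/60 = 0.8732983
S ⇒ negate
Lon: split at 3 digits → 102° and 34.3751′; 102 + 34.3751/60 = 102.5729183
W ⇒ negate

-0.873298, -102.572918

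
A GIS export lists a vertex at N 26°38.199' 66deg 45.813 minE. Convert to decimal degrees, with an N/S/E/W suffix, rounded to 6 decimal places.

26.636650° N, 66.763550° E

Lat: 26 + 38.199/60 = 26.6366500
Longitude: 66 + 45.813/60 = 66.7635500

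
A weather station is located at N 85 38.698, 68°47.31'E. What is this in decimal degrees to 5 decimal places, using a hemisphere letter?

φ: 38.698′ = 0.644967°; total 85.644967
Lon: 68 + 47.31/60 = 68.788500

85.64497° N, 68.78850° E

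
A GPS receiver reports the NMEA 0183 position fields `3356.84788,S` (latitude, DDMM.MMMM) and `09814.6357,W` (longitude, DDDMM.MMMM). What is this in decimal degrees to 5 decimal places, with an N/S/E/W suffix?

33.94746° S, 98.24393° W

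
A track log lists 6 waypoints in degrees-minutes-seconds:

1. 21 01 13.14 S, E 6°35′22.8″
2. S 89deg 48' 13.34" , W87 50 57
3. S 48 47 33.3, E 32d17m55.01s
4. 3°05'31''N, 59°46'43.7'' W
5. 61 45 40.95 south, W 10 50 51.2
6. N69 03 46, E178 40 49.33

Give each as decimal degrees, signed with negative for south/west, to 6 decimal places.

Point 1:
  Latitude: 1′ + 13.14″ = 1.21900′; 21 + 1.21900/60 = 21.0203167
  hemisphere S, so the sign is −
  Lon: 6° + 35/60 + 22.8/3600 = 6 + 0.583333 + 0.006333 = 6.5896667
  E → positive
Point 2:
  Lat: 48′ + 13.34″ = 48.22233′; 89 + 48.22233/60 = 89.8037056
  S → negative
  Lon: 50′ + 57″ = 50.95000′; 87 + 50.95000/60 = 87.8491667
  W → negative
Point 3:
  Lat: 48 + 47/60 + 33.3/3600 = 48.7925833
  S ⇒ negate
  Lon: 17′ + 55.01″ = 17.91683′; 32 + 17.91683/60 = 32.2986139
  E → positive
Point 4:
  Latitude: 5′ + 31″ = 5.51667′; 3 + 5.51667/60 = 3.0919444
  N ⇒ keep positive
  Longitude: 59° + 46/60 + 43.7/3600 = 59 + 0.766667 + 0.012139 = 59.7788056
  W ⇒ negate
Point 5:
  Latitude: 61 + 45/60 + 40.95/3600 = 61.7613750
  S ⇒ negate
  Lon: 10 + 50/60 + 51.2/3600 = 10.8475556
  W → negative
Point 6:
  Latitude: 69 + 3/60 + 46/3600 = 69.0627778
  N → positive
  Lon: 178° + 40/60 + 49.33/3600 = 178 + 0.666667 + 0.013703 = 178.6803694
  E → positive

1. -21.020317, 6.589667
2. -89.803706, -87.849167
3. -48.792583, 32.298614
4. 3.091944, -59.778806
5. -61.761375, -10.847556
6. 69.062778, 178.680369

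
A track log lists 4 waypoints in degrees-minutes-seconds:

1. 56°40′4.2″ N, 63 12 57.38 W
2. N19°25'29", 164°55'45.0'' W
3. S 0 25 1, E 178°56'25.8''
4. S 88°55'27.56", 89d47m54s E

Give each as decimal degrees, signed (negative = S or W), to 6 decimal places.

Point 1:
  φ: 56 + 40/60 + 4.2/3600 = 56.6678333
  N ⇒ keep positive
  Longitude: 63° + 12/60 + 57.38/3600 = 63 + 0.200000 + 0.015939 = 63.2159389
  W → negative
Point 2:
  Lat: 19 + 25/60 + 29/3600 = 19.4247222
  N → positive
  λ: 55′ + 45″ = 55.75000′; 164 + 55.75000/60 = 164.9291667
  W ⇒ negate
Point 3:
  φ: 25′ + 1″ = 25.01667′; 0 + 25.01667/60 = 0.4169444
  S ⇒ negate
  λ: 178 + 56/60 + 25.8/3600 = 178.9405000
  E → positive
Point 4:
  Latitude: 55′ + 27.56″ = 55.45933′; 88 + 55.45933/60 = 88.9243222
  S → negative
  Lon: 89° + 47/60 + 54/3600 = 89 + 0.783333 + 0.015000 = 89.7983333
  E → positive

1. 56.667833, -63.215939
2. 19.424722, -164.929167
3. -0.416944, 178.940500
4. -88.924322, 89.798333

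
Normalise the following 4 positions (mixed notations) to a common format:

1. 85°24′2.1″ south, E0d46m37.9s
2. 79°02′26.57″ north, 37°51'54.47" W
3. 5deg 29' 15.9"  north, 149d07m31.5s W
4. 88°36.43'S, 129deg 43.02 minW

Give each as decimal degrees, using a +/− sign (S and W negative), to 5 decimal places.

1. -85.40058, 0.77719
2. 79.04071, -37.86513
3. 5.48775, -149.12542
4. -88.60717, -129.71700

Point 1:
  φ: 85 + 24/60 + 2.1/3600 = 85.400583
  S → negative
  λ: 0° + 46/60 + 37.9/3600 = 0 + 0.766667 + 0.010528 = 0.777194
  E → positive
Point 2:
  Lat: 79 + 2/60 + 26.57/3600 = 79.040714
  N → positive
  Longitude: 37° + 51/60 + 54.47/3600 = 37 + 0.850000 + 0.015131 = 37.865131
  hemisphere W, so the sign is −
Point 3:
  Latitude: 29′ + 15.9″ = 29.26500′; 5 + 29.26500/60 = 5.487750
  N ⇒ keep positive
  Lon: 7′ + 31.5″ = 7.52500′; 149 + 7.52500/60 = 149.125417
  W ⇒ negate
Point 4:
  Latitude: 88 + 36.43/60 = 88.607167
  S → negative
  Longitude: 43.02′ = 0.717000°; total 129.717000
  hemisphere W, so the sign is −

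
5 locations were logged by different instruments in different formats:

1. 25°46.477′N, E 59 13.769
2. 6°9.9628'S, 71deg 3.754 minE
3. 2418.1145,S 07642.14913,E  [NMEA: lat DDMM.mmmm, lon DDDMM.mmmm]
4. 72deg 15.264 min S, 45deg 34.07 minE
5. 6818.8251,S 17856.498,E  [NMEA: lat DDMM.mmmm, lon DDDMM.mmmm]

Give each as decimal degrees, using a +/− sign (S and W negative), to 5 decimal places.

Point 1:
  Latitude: 46.477′ = 0.774617°; total 25.774617
  N ⇒ keep positive
  λ: 59 + 13.769/60 = 59.229483
  E → positive
Point 2:
  Lat: 6 + 9.9628/60 = 6.166047
  S ⇒ negate
  Lon: 71 + 3.754/60 = 71.062567
  E → positive
Point 3:
  φ: degrees = first 2 digits = 24, minutes = 18.1145; 24 + 18.1145/60 = 24.301908
  hemisphere S, so the sign is −
  Lon: split at 3 digits → 076° and 42.14913′; 76 + 42.14913/60 = 76.702486
  E ⇒ keep positive
Point 4:
  Latitude: 15.264′ = 0.254400°; total 72.254400
  S ⇒ negate
  λ: 34.07′ = 0.567833°; total 45.567833
  E → positive
Point 5:
  Latitude: degrees = first 2 digits = 68, minutes = 18.8251; 68 + 18.8251/60 = 68.313752
  S → negative
  λ: degrees = first 3 digits = 178, minutes = 56.498; 178 + 56.498/60 = 178.941633
  E → positive

1. 25.77462, 59.22948
2. -6.16605, 71.06257
3. -24.30191, 76.70249
4. -72.25440, 45.56783
5. -68.31375, 178.94163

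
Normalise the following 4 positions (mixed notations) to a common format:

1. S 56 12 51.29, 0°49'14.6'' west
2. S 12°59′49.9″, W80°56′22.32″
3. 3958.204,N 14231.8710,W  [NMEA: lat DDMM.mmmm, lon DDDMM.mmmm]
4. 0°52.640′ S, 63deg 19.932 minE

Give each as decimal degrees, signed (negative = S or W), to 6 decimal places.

1. -56.214247, -0.820722
2. -12.997194, -80.939533
3. 39.970067, -142.531183
4. -0.877333, 63.332200

Point 1:
  Latitude: 12′ + 51.29″ = 12.85483′; 56 + 12.85483/60 = 56.2142472
  S → negative
  Lon: 0° + 49/60 + 14.6/3600 = 0 + 0.816667 + 0.004056 = 0.8207222
  W → negative
Point 2:
  φ: 12° + 59/60 + 49.9/3600 = 12 + 0.983333 + 0.013861 = 12.9971944
  S → negative
  λ: 80 + 56/60 + 22.32/3600 = 80.9395333
  hemisphere W, so the sign is −
Point 3:
  Lat: degrees = first 2 digits = 39, minutes = 58.204; 39 + 58.204/60 = 39.9700667
  N → positive
  Longitude: split at 3 digits → 142° and 31.871′; 142 + 31.871/60 = 142.5311833
  hemisphere W, so the sign is −
Point 4:
  φ: 52.64′ = 0.877333°; total 0.8773333
  S ⇒ negate
  Lon: 19.932′ = 0.332200°; total 63.3322000
  E ⇒ keep positive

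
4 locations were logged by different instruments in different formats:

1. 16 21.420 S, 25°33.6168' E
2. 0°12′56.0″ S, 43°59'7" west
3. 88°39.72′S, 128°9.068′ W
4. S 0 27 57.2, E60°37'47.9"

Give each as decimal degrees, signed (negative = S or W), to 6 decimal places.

1. -16.357000, 25.560280
2. -0.215556, -43.985278
3. -88.662000, -128.151133
4. -0.465889, 60.629972

Point 1:
  φ: 21.42′ = 0.357000°; total 16.3570000
  hemisphere S, so the sign is −
  Longitude: 25 + 33.6168/60 = 25.5602800
  E → positive
Point 2:
  φ: 12′ + 56″ = 12.93333′; 0 + 12.93333/60 = 0.2155556
  hemisphere S, so the sign is −
  Lon: 43° + 59/60 + 7/3600 = 43 + 0.983333 + 0.001944 = 43.9852778
  W → negative
Point 3:
  φ: 88 + 39.72/60 = 88.6620000
  hemisphere S, so the sign is −
  Longitude: 128 + 9.068/60 = 128.1511333
  W → negative
Point 4:
  Lat: 0 + 27/60 + 57.2/3600 = 0.4658889
  hemisphere S, so the sign is −
  Lon: 60° + 37/60 + 47.9/3600 = 60 + 0.616667 + 0.013306 = 60.6299722
  E → positive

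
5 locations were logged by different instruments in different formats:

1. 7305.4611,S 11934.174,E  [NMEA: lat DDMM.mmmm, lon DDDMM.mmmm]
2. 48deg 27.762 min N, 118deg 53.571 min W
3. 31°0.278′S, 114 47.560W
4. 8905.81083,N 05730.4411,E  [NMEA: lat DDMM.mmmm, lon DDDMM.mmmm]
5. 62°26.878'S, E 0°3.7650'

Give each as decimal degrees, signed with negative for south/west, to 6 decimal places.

1. -73.091018, 119.569567
2. 48.462700, -118.892850
3. -31.004633, -114.792667
4. 89.096847, 57.507352
5. -62.447967, 0.062750

Point 1:
  φ: degrees = first 2 digits = 73, minutes = 5.4611; 73 + 5.4611/60 = 73.0910183
  hemisphere S, so the sign is −
  Lon: split at 3 digits → 119° and 34.174′; 119 + 34.174/60 = 119.5695667
  E → positive
Point 2:
  Latitude: 27.762′ = 0.462700°; total 48.4627000
  N → positive
  Lon: 118 + 53.571/60 = 118.8928500
  hemisphere W, so the sign is −
Point 3:
  Latitude: 0.278′ = 0.004633°; total 31.0046333
  S → negative
  Longitude: 114 + 47.56/60 = 114.7926667
  W → negative
Point 4:
  Latitude: split at 2 digits → 89° and 5.81083′; 89 + 5.81083/60 = 89.0968472
  N ⇒ keep positive
  λ: degrees = first 3 digits = 57, minutes = 30.4411; 57 + 30.4411/60 = 57.5073517
  E → positive
Point 5:
  Lat: 62 + 26.878/60 = 62.4479667
  S ⇒ negate
  λ: 0 + 3.765/60 = 0.0627500
  E → positive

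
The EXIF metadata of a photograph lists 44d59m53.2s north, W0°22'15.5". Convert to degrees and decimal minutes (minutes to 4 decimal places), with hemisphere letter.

44° 59.8867′ N, 0° 22.2583′ W

Lat: seconds/60 = 0.88667; minutes = 59 + 0.88667 = 59.886667
λ: seconds/60 = 0.25833; minutes = 22 + 0.25833 = 22.258333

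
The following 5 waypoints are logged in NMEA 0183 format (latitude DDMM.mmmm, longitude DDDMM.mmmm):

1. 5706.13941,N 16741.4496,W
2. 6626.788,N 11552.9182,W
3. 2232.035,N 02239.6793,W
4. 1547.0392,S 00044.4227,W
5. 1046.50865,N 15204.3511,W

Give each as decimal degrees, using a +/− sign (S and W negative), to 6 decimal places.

Point 1:
  φ: split at 2 digits → 57° and 6.13941′; 57 + 6.13941/60 = 57.1023235
  N ⇒ keep positive
  Lon: degrees = first 3 digits = 167, minutes = 41.4496; 167 + 41.4496/60 = 167.6908267
  W ⇒ negate
Point 2:
  Lat: degrees = first 2 digits = 66, minutes = 26.788; 66 + 26.788/60 = 66.4464667
  N → positive
  Lon: degrees = first 3 digits = 115, minutes = 52.9182; 115 + 52.9182/60 = 115.8819700
  W ⇒ negate
Point 3:
  Lat: degrees = first 2 digits = 22, minutes = 32.035; 22 + 32.035/60 = 22.5339167
  N ⇒ keep positive
  Longitude: degrees = first 3 digits = 22, minutes = 39.6793; 22 + 39.6793/60 = 22.6613217
  W ⇒ negate
Point 4:
  Latitude: split at 2 digits → 15° and 47.0392′; 15 + 47.0392/60 = 15.7839867
  hemisphere S, so the sign is −
  λ: degrees = first 3 digits = 0, minutes = 44.4227; 0 + 44.4227/60 = 0.7403783
  W → negative
Point 5:
  Lat: split at 2 digits → 10° and 46.50865′; 10 + 46.50865/60 = 10.7751442
  N → positive
  Longitude: split at 3 digits → 152° and 4.3511′; 152 + 4.3511/60 = 152.0725183
  hemisphere W, so the sign is −

1. 57.102324, -167.690827
2. 66.446467, -115.881970
3. 22.533917, -22.661322
4. -15.783987, -0.740378
5. 10.775144, -152.072518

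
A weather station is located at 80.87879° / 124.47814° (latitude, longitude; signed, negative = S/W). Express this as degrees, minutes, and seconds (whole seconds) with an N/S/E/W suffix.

80°52′44″ N, 124°28′41″ E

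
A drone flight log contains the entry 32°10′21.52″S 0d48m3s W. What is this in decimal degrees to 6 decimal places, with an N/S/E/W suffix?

Lat: 32° + 10/60 + 21.52/3600 = 32 + 0.166667 + 0.005978 = 32.1726444
Lon: 0 + 48/60 + 3/3600 = 0.8008333

32.172644° S, 0.800833° W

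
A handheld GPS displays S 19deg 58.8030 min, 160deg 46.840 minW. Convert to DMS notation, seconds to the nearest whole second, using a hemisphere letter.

Lat: fractional minutes 0.80300 × 60 = 48.18″
Lon: 46.84000′ → 46′ and 0.84000 × 60 = 50.40″

19°58′48″ S, 160°46′50″ W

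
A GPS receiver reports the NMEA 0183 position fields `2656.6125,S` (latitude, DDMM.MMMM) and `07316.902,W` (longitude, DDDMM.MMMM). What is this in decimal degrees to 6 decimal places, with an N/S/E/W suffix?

26.943542° S, 73.281700° W

Lat: split at 2 digits → 26° and 56.6125′; 26 + 56.6125/60 = 26.9435417
Longitude: degrees = first 3 digits = 73, minutes = 16.902; 73 + 16.902/60 = 73.2817000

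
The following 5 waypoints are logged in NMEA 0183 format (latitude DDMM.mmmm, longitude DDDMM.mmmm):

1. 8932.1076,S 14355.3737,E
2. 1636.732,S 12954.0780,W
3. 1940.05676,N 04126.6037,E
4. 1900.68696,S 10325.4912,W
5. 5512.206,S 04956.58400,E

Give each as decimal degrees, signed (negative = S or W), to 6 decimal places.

1. -89.535127, 143.922895
2. -16.612200, -129.901300
3. 19.667613, 41.443395
4. -19.011449, -103.424853
5. -55.203433, 49.943067

Point 1:
  Lat: split at 2 digits → 89° and 32.1076′; 89 + 32.1076/60 = 89.5351267
  hemisphere S, so the sign is −
  Longitude: degrees = first 3 digits = 143, minutes = 55.3737; 143 + 55.3737/60 = 143.9228950
  E ⇒ keep positive
Point 2:
  Lat: split at 2 digits → 16° and 36.732′; 16 + 36.732/60 = 16.6122000
  hemisphere S, so the sign is −
  Lon: degrees = first 3 digits = 129, minutes = 54.078; 129 + 54.078/60 = 129.9013000
  hemisphere W, so the sign is −
Point 3:
  Latitude: degrees = first 2 digits = 19, minutes = 40.05676; 19 + 40.05676/60 = 19.6676127
  N → positive
  λ: degrees = first 3 digits = 41, minutes = 26.6037; 41 + 26.6037/60 = 41.4433950
  E → positive
Point 4:
  Lat: degrees = first 2 digits = 19, minutes = 0.68696; 19 + 0.68696/60 = 19.0114493
  hemisphere S, so the sign is −
  Lon: degrees = first 3 digits = 103, minutes = 25.4912; 103 + 25.4912/60 = 103.4248533
  W → negative
Point 5:
  Lat: degrees = first 2 digits = 55, minutes = 12.206; 55 + 12.206/60 = 55.2034333
  hemisphere S, so the sign is −
  Lon: split at 3 digits → 049° and 56.584′; 49 + 56.584/60 = 49.9430667
  E ⇒ keep positive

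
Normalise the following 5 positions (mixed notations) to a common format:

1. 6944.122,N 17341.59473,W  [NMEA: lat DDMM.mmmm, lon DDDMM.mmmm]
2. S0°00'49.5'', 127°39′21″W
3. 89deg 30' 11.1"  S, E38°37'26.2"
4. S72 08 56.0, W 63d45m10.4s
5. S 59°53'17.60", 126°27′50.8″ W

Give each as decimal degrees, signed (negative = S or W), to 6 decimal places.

1. 69.735367, -173.693246
2. -0.013750, -127.655833
3. -89.503083, 38.623944
4. -72.148889, -63.752889
5. -59.888222, -126.464111

Point 1:
  Lat: split at 2 digits → 69° and 44.122′; 69 + 44.122/60 = 69.7353667
  N → positive
  Lon: split at 3 digits → 173° and 41.59473′; 173 + 41.59473/60 = 173.6932455
  hemisphere W, so the sign is −
Point 2:
  Latitude: 0 + 0/60 + 49.5/3600 = 0.0137500
  hemisphere S, so the sign is −
  Longitude: 39′ + 21″ = 39.35000′; 127 + 39.35000/60 = 127.6558333
  hemisphere W, so the sign is −
Point 3:
  Latitude: 30′ + 11.1″ = 30.18500′; 89 + 30.18500/60 = 89.5030833
  S ⇒ negate
  Lon: 37′ + 26.2″ = 37.43667′; 38 + 37.43667/60 = 38.6239444
  E → positive
Point 4:
  φ: 72° + 8/60 + 56/3600 = 72 + 0.133333 + 0.015556 = 72.1488889
  S → negative
  Lon: 63° + 45/60 + 10.4/3600 = 63 + 0.750000 + 0.002889 = 63.7528889
  W ⇒ negate
Point 5:
  Latitude: 59 + 53/60 + 17.6/3600 = 59.8882222
  hemisphere S, so the sign is −
  Lon: 126° + 27/60 + 50.8/3600 = 126 + 0.450000 + 0.014111 = 126.4641111
  W ⇒ negate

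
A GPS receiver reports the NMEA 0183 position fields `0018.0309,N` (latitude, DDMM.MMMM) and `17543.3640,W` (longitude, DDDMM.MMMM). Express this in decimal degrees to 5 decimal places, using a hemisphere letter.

0.30052° N, 175.72273° W

Latitude: degrees = first 2 digits = 0, minutes = 18.0309; 0 + 18.0309/60 = 0.300515
λ: degrees = first 3 digits = 175, minutes = 43.364; 175 + 43.364/60 = 175.722733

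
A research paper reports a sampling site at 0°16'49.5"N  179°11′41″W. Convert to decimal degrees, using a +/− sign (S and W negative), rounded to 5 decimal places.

Latitude: 0 + 16/60 + 49.5/3600 = 0.280417
N ⇒ keep positive
λ: 11′ + 41″ = 11.68333′; 179 + 11.68333/60 = 179.194722
W ⇒ negate

0.28042, -179.19472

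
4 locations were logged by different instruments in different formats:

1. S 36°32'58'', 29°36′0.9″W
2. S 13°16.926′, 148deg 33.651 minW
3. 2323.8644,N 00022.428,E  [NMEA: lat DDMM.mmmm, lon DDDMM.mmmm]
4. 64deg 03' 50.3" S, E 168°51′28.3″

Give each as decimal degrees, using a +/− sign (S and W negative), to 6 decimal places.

Point 1:
  Latitude: 32′ + 58″ = 32.96667′; 36 + 32.96667/60 = 36.5494444
  S → negative
  Longitude: 36′ + 0.9″ = 36.01500′; 29 + 36.01500/60 = 29.6002500
  W ⇒ negate
Point 2:
  Latitude: 13 + 16.926/60 = 13.2821000
  hemisphere S, so the sign is −
  Lon: 148 + 33.651/60 = 148.5608500
  W → negative
Point 3:
  Lat: degrees = first 2 digits = 23, minutes = 23.8644; 23 + 23.8644/60 = 23.3977400
  N → positive
  Longitude: split at 3 digits → 000° and 22.428′; 0 + 22.428/60 = 0.3738000
  E ⇒ keep positive
Point 4:
  Latitude: 64 + 3/60 + 50.3/3600 = 64.0639722
  S ⇒ negate
  λ: 168 + 51/60 + 28.3/3600 = 168.8578611
  E ⇒ keep positive

1. -36.549444, -29.600250
2. -13.282100, -148.560850
3. 23.397740, 0.373800
4. -64.063972, 168.857861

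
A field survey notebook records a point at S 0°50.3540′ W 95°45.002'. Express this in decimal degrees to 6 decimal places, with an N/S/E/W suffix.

φ: 50.354′ = 0.839233°; total 0.8392333
Lon: 95 + 45.002/60 = 95.7500333

0.839233° S, 95.750033° W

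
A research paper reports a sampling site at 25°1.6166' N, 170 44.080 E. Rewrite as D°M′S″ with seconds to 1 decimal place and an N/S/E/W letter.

φ: fractional minutes 0.61660 × 60 = 36.996″
Lon: fractional minutes 0.08000 × 60 = 4.800″

25°01′37.0″ N, 170°44′4.8″ E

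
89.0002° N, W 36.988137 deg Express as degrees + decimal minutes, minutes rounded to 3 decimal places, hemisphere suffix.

Latitude: fractional part 0.000200 → 0.01200 minutes
Lon: 36° + 0.988137 × 60 = 36° 59.28822′

89° 0.012′ N, 36° 59.288′ W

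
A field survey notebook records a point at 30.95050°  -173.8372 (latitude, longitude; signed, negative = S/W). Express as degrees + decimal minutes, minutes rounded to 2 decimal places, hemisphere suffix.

Latitude: minutes = (30.950500 − 30) × 60 = 57.0300
Longitude is negative → W; |value| = 173.837200
Lon: fractional part 0.837200 → 50.2320 minutes

30° 57.03′ N, 173° 50.23′ W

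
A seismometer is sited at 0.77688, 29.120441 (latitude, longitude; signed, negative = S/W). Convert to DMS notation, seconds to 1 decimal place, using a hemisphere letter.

Latitude: whole degrees 0; 46.61280′ → 46′ and 36.768″
Longitude: whole degrees 29; 7.22646′ → 7′ and 13.588″

0°46′36.8″ N, 29°07′13.6″ E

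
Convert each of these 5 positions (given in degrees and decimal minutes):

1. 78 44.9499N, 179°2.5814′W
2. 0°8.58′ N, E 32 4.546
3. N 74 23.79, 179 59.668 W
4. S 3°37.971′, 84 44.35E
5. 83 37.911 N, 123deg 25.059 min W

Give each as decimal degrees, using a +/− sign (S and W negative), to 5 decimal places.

Point 1:
  Lat: 44.9499′ = 0.749165°; total 78.749165
  N ⇒ keep positive
  Lon: 2.5814′ = 0.043023°; total 179.043023
  hemisphere W, so the sign is −
Point 2:
  Latitude: 8.58′ = 0.143000°; total 0.143000
  N ⇒ keep positive
  Lon: 4.546′ = 0.075767°; total 32.075767
  E ⇒ keep positive
Point 3:
  Latitude: 74 + 23.79/60 = 74.396500
  N ⇒ keep positive
  λ: 179 + 59.668/60 = 179.994467
  W ⇒ negate
Point 4:
  Latitude: 3 + 37.971/60 = 3.632850
  hemisphere S, so the sign is −
  λ: 84 + 44.35/60 = 84.739167
  E ⇒ keep positive
Point 5:
  φ: 37.911′ = 0.631850°; total 83.631850
  N ⇒ keep positive
  Lon: 25.059′ = 0.417650°; total 123.417650
  hemisphere W, so the sign is −

1. 78.74917, -179.04302
2. 0.14300, 32.07577
3. 74.39650, -179.99447
4. -3.63285, 84.73917
5. 83.63185, -123.41765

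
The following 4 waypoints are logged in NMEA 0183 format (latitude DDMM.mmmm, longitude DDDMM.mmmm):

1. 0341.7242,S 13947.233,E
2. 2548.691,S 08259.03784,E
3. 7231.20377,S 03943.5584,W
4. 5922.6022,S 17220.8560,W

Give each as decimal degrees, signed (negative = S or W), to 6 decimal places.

1. -3.695403, 139.787217
2. -25.811517, 82.983964
3. -72.520063, -39.725973
4. -59.376703, -172.347600

Point 1:
  Lat: degrees = first 2 digits = 3, minutes = 41.7242; 3 + 41.7242/60 = 3.6954033
  S → negative
  Lon: split at 3 digits → 139° and 47.233′; 139 + 47.233/60 = 139.7872167
  E → positive
Point 2:
  Latitude: split at 2 digits → 25° and 48.691′; 25 + 48.691/60 = 25.8115167
  hemisphere S, so the sign is −
  Lon: degrees = first 3 digits = 82, minutes = 59.03784; 82 + 59.03784/60 = 82.9839640
  E → positive
Point 3:
  Latitude: degrees = first 2 digits = 72, minutes = 31.20377; 72 + 31.20377/60 = 72.5200628
  S ⇒ negate
  Longitude: split at 3 digits → 039° and 43.5584′; 39 + 43.5584/60 = 39.7259733
  hemisphere W, so the sign is −
Point 4:
  Lat: degrees = first 2 digits = 59, minutes = 22.6022; 59 + 22.6022/60 = 59.3767033
  S → negative
  Lon: split at 3 digits → 172° and 20.856′; 172 + 20.856/60 = 172.3476000
  hemisphere W, so the sign is −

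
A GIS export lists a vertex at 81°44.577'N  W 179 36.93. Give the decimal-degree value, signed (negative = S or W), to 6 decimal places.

Latitude: 81 + 44.577/60 = 81.7429500
N → positive
Longitude: 179 + 36.93/60 = 179.6155000
W ⇒ negate

81.742950, -179.615500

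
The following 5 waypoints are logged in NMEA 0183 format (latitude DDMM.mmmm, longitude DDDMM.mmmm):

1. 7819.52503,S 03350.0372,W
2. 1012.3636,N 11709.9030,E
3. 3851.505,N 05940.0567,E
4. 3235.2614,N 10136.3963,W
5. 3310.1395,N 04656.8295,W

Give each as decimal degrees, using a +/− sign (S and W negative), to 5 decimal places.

Point 1:
  Latitude: split at 2 digits → 78° and 19.52503′; 78 + 19.52503/60 = 78.325417
  hemisphere S, so the sign is −
  Longitude: split at 3 digits → 033° and 50.0372′; 33 + 50.0372/60 = 33.833953
  W ⇒ negate
Point 2:
  φ: degrees = first 2 digits = 10, minutes = 12.3636; 10 + 12.3636/60 = 10.206060
  N → positive
  Lon: degrees = first 3 digits = 117, minutes = 9.903; 117 + 9.903/60 = 117.165050
  E → positive
Point 3:
  φ: split at 2 digits → 38° and 51.505′; 38 + 51.505/60 = 38.858417
  N ⇒ keep positive
  Longitude: degrees = first 3 digits = 59, minutes = 40.0567; 59 + 40.0567/60 = 59.667612
  E → positive
Point 4:
  Lat: degrees = first 2 digits = 32, minutes = 35.2614; 32 + 35.2614/60 = 32.587690
  N → positive
  Longitude: degrees = first 3 digits = 101, minutes = 36.3963; 101 + 36.3963/60 = 101.606605
  W ⇒ negate
Point 5:
  Lat: split at 2 digits → 33° and 10.1395′; 33 + 10.1395/60 = 33.168992
  N ⇒ keep positive
  λ: split at 3 digits → 046° and 56.8295′; 46 + 56.8295/60 = 46.947158
  W ⇒ negate

1. -78.32542, -33.83395
2. 10.20606, 117.16505
3. 38.85842, 59.66761
4. 32.58769, -101.60661
5. 33.16899, -46.94716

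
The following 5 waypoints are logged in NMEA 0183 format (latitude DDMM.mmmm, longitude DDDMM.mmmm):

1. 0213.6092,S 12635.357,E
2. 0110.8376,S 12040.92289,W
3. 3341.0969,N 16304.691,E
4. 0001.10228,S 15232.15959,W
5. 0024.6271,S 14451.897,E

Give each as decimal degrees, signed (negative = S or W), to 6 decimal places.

1. -2.226820, 126.589283
2. -1.180627, -120.682048
3. 33.684948, 163.078183
4. -0.018371, -152.535993
5. -0.410452, 144.864950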